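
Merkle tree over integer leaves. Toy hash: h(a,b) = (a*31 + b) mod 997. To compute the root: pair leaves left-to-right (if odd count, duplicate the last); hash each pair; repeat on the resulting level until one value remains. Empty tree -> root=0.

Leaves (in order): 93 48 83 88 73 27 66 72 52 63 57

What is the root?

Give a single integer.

L0: [93, 48, 83, 88, 73, 27, 66, 72, 52, 63, 57]
L1: h(93,48)=(93*31+48)%997=937 h(83,88)=(83*31+88)%997=667 h(73,27)=(73*31+27)%997=296 h(66,72)=(66*31+72)%997=124 h(52,63)=(52*31+63)%997=678 h(57,57)=(57*31+57)%997=827 -> [937, 667, 296, 124, 678, 827]
L2: h(937,667)=(937*31+667)%997=801 h(296,124)=(296*31+124)%997=327 h(678,827)=(678*31+827)%997=908 -> [801, 327, 908]
L3: h(801,327)=(801*31+327)%997=233 h(908,908)=(908*31+908)%997=143 -> [233, 143]
L4: h(233,143)=(233*31+143)%997=387 -> [387]

Answer: 387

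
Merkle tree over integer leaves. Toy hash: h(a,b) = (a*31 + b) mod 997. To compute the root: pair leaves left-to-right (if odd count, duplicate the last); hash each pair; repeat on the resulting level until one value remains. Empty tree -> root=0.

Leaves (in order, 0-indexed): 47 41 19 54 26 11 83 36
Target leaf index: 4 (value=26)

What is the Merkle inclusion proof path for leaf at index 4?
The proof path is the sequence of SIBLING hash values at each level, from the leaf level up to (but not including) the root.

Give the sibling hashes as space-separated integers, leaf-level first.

Answer: 11 615 222

Derivation:
L0 (leaves): [47, 41, 19, 54, 26, 11, 83, 36], target index=4
L1: h(47,41)=(47*31+41)%997=501 [pair 0] h(19,54)=(19*31+54)%997=643 [pair 1] h(26,11)=(26*31+11)%997=817 [pair 2] h(83,36)=(83*31+36)%997=615 [pair 3] -> [501, 643, 817, 615]
  Sibling for proof at L0: 11
L2: h(501,643)=(501*31+643)%997=222 [pair 0] h(817,615)=(817*31+615)%997=20 [pair 1] -> [222, 20]
  Sibling for proof at L1: 615
L3: h(222,20)=(222*31+20)%997=920 [pair 0] -> [920]
  Sibling for proof at L2: 222
Root: 920
Proof path (sibling hashes from leaf to root): [11, 615, 222]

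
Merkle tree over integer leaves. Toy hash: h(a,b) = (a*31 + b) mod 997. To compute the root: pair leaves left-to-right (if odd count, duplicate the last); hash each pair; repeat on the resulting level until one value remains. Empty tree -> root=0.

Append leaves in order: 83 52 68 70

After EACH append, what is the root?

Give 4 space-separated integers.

Answer: 83 631 800 802

Derivation:
After append 83 (leaves=[83]):
  L0: [83]
  root=83
After append 52 (leaves=[83, 52]):
  L0: [83, 52]
  L1: h(83,52)=(83*31+52)%997=631 -> [631]
  root=631
After append 68 (leaves=[83, 52, 68]):
  L0: [83, 52, 68]
  L1: h(83,52)=(83*31+52)%997=631 h(68,68)=(68*31+68)%997=182 -> [631, 182]
  L2: h(631,182)=(631*31+182)%997=800 -> [800]
  root=800
After append 70 (leaves=[83, 52, 68, 70]):
  L0: [83, 52, 68, 70]
  L1: h(83,52)=(83*31+52)%997=631 h(68,70)=(68*31+70)%997=184 -> [631, 184]
  L2: h(631,184)=(631*31+184)%997=802 -> [802]
  root=802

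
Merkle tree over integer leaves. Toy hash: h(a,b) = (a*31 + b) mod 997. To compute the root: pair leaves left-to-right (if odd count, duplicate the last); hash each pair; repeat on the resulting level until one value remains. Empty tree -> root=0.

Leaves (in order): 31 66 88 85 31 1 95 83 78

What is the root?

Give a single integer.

Answer: 853

Derivation:
L0: [31, 66, 88, 85, 31, 1, 95, 83, 78]
L1: h(31,66)=(31*31+66)%997=30 h(88,85)=(88*31+85)%997=819 h(31,1)=(31*31+1)%997=962 h(95,83)=(95*31+83)%997=37 h(78,78)=(78*31+78)%997=502 -> [30, 819, 962, 37, 502]
L2: h(30,819)=(30*31+819)%997=752 h(962,37)=(962*31+37)%997=946 h(502,502)=(502*31+502)%997=112 -> [752, 946, 112]
L3: h(752,946)=(752*31+946)%997=330 h(112,112)=(112*31+112)%997=593 -> [330, 593]
L4: h(330,593)=(330*31+593)%997=853 -> [853]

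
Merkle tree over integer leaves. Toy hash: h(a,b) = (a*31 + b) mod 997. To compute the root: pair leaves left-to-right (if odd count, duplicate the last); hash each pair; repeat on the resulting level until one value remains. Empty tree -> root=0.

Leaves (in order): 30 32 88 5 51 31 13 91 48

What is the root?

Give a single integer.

L0: [30, 32, 88, 5, 51, 31, 13, 91, 48]
L1: h(30,32)=(30*31+32)%997=962 h(88,5)=(88*31+5)%997=739 h(51,31)=(51*31+31)%997=615 h(13,91)=(13*31+91)%997=494 h(48,48)=(48*31+48)%997=539 -> [962, 739, 615, 494, 539]
L2: h(962,739)=(962*31+739)%997=651 h(615,494)=(615*31+494)%997=616 h(539,539)=(539*31+539)%997=299 -> [651, 616, 299]
L3: h(651,616)=(651*31+616)%997=857 h(299,299)=(299*31+299)%997=595 -> [857, 595]
L4: h(857,595)=(857*31+595)%997=243 -> [243]

Answer: 243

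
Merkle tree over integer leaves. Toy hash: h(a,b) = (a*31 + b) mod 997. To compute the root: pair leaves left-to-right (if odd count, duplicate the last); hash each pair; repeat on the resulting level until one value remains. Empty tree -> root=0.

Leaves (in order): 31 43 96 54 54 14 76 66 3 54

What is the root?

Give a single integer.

Answer: 94

Derivation:
L0: [31, 43, 96, 54, 54, 14, 76, 66, 3, 54]
L1: h(31,43)=(31*31+43)%997=7 h(96,54)=(96*31+54)%997=39 h(54,14)=(54*31+14)%997=691 h(76,66)=(76*31+66)%997=428 h(3,54)=(3*31+54)%997=147 -> [7, 39, 691, 428, 147]
L2: h(7,39)=(7*31+39)%997=256 h(691,428)=(691*31+428)%997=912 h(147,147)=(147*31+147)%997=716 -> [256, 912, 716]
L3: h(256,912)=(256*31+912)%997=872 h(716,716)=(716*31+716)%997=978 -> [872, 978]
L4: h(872,978)=(872*31+978)%997=94 -> [94]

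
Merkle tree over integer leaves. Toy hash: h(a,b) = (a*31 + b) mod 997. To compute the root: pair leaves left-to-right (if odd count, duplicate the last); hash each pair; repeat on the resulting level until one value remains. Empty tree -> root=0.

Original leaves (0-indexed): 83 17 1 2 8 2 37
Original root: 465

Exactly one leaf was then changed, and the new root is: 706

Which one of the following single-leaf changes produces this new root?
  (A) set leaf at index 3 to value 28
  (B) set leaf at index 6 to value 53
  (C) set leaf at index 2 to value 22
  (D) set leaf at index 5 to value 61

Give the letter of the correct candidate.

Answer: C

Derivation:
Original leaves: [83, 17, 1, 2, 8, 2, 37]
Target new root: 706
Try each candidate change and compute the resulting root:
Candidate A: set leaf[3] = 28 -> leaves = [83, 17, 1, 28, 8, 2, 37]
  L0: [83, 17, 1, 28, 8, 2, 37]
  L1: h(83,17)=(83*31+17)%997=596 h(1,28)=(1*31+28)%997=59 h(8,2)=(8*31+2)%997=250 h(37,37)=(37*31+37)%997=187 -> [596, 59, 250, 187]
  L2: h(596,59)=(596*31+59)%997=589 h(250,187)=(250*31+187)%997=958 -> [589, 958]
  L3: h(589,958)=(589*31+958)%997=274 -> [274]
  root = 274 != target 706
Candidate B: set leaf[6] = 53 -> leaves = [83, 17, 1, 2, 8, 2, 53]
  L0: [83, 17, 1, 2, 8, 2, 53]
  L1: h(83,17)=(83*31+17)%997=596 h(1,2)=(1*31+2)%997=33 h(8,2)=(8*31+2)%997=250 h(53,53)=(53*31+53)%997=699 -> [596, 33, 250, 699]
  L2: h(596,33)=(596*31+33)%997=563 h(250,699)=(250*31+699)%997=473 -> [563, 473]
  L3: h(563,473)=(563*31+473)%997=977 -> [977]
  root = 977 != target 706
Candidate C: set leaf[2] = 22 -> leaves = [83, 17, 22, 2, 8, 2, 37]
  L0: [83, 17, 22, 2, 8, 2, 37]
  L1: h(83,17)=(83*31+17)%997=596 h(22,2)=(22*31+2)%997=684 h(8,2)=(8*31+2)%997=250 h(37,37)=(37*31+37)%997=187 -> [596, 684, 250, 187]
  L2: h(596,684)=(596*31+684)%997=217 h(250,187)=(250*31+187)%997=958 -> [217, 958]
  L3: h(217,958)=(217*31+958)%997=706 -> [706]
  root = 706 == target 706  ** MATCH **
Candidate D: set leaf[5] = 61 -> leaves = [83, 17, 1, 2, 8, 61, 37]
  L0: [83, 17, 1, 2, 8, 61, 37]
  L1: h(83,17)=(83*31+17)%997=596 h(1,2)=(1*31+2)%997=33 h(8,61)=(8*31+61)%997=309 h(37,37)=(37*31+37)%997=187 -> [596, 33, 309, 187]
  L2: h(596,33)=(596*31+33)%997=563 h(309,187)=(309*31+187)%997=793 -> [563, 793]
  L3: h(563,793)=(563*31+793)%997=300 -> [300]
  root = 300 != target 706
Candidate C produces the target root.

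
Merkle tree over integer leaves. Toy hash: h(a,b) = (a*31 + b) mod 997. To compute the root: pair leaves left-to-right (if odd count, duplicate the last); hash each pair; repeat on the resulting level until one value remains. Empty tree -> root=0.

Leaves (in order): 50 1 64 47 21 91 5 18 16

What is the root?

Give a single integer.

L0: [50, 1, 64, 47, 21, 91, 5, 18, 16]
L1: h(50,1)=(50*31+1)%997=554 h(64,47)=(64*31+47)%997=37 h(21,91)=(21*31+91)%997=742 h(5,18)=(5*31+18)%997=173 h(16,16)=(16*31+16)%997=512 -> [554, 37, 742, 173, 512]
L2: h(554,37)=(554*31+37)%997=262 h(742,173)=(742*31+173)%997=244 h(512,512)=(512*31+512)%997=432 -> [262, 244, 432]
L3: h(262,244)=(262*31+244)%997=390 h(432,432)=(432*31+432)%997=863 -> [390, 863]
L4: h(390,863)=(390*31+863)%997=989 -> [989]

Answer: 989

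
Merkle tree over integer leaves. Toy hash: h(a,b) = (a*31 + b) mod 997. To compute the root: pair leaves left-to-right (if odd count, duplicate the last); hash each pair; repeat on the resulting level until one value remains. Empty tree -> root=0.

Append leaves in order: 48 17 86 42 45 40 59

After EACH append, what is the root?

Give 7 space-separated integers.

After append 48 (leaves=[48]):
  L0: [48]
  root=48
After append 17 (leaves=[48, 17]):
  L0: [48, 17]
  L1: h(48,17)=(48*31+17)%997=508 -> [508]
  root=508
After append 86 (leaves=[48, 17, 86]):
  L0: [48, 17, 86]
  L1: h(48,17)=(48*31+17)%997=508 h(86,86)=(86*31+86)%997=758 -> [508, 758]
  L2: h(508,758)=(508*31+758)%997=554 -> [554]
  root=554
After append 42 (leaves=[48, 17, 86, 42]):
  L0: [48, 17, 86, 42]
  L1: h(48,17)=(48*31+17)%997=508 h(86,42)=(86*31+42)%997=714 -> [508, 714]
  L2: h(508,714)=(508*31+714)%997=510 -> [510]
  root=510
After append 45 (leaves=[48, 17, 86, 42, 45]):
  L0: [48, 17, 86, 42, 45]
  L1: h(48,17)=(48*31+17)%997=508 h(86,42)=(86*31+42)%997=714 h(45,45)=(45*31+45)%997=443 -> [508, 714, 443]
  L2: h(508,714)=(508*31+714)%997=510 h(443,443)=(443*31+443)%997=218 -> [510, 218]
  L3: h(510,218)=(510*31+218)%997=76 -> [76]
  root=76
After append 40 (leaves=[48, 17, 86, 42, 45, 40]):
  L0: [48, 17, 86, 42, 45, 40]
  L1: h(48,17)=(48*31+17)%997=508 h(86,42)=(86*31+42)%997=714 h(45,40)=(45*31+40)%997=438 -> [508, 714, 438]
  L2: h(508,714)=(508*31+714)%997=510 h(438,438)=(438*31+438)%997=58 -> [510, 58]
  L3: h(510,58)=(510*31+58)%997=913 -> [913]
  root=913
After append 59 (leaves=[48, 17, 86, 42, 45, 40, 59]):
  L0: [48, 17, 86, 42, 45, 40, 59]
  L1: h(48,17)=(48*31+17)%997=508 h(86,42)=(86*31+42)%997=714 h(45,40)=(45*31+40)%997=438 h(59,59)=(59*31+59)%997=891 -> [508, 714, 438, 891]
  L2: h(508,714)=(508*31+714)%997=510 h(438,891)=(438*31+891)%997=511 -> [510, 511]
  L3: h(510,511)=(510*31+511)%997=369 -> [369]
  root=369

Answer: 48 508 554 510 76 913 369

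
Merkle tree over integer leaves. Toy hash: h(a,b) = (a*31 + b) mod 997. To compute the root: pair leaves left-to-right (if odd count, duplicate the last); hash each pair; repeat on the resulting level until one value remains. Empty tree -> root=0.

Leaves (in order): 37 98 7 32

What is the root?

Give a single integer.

L0: [37, 98, 7, 32]
L1: h(37,98)=(37*31+98)%997=248 h(7,32)=(7*31+32)%997=249 -> [248, 249]
L2: h(248,249)=(248*31+249)%997=958 -> [958]

Answer: 958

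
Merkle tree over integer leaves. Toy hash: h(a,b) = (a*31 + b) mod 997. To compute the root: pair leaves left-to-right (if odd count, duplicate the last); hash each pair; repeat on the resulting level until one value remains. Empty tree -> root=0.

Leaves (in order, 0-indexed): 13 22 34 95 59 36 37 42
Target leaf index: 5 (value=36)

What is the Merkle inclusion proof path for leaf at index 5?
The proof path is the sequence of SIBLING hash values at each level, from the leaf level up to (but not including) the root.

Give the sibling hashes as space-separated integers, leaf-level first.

Answer: 59 192 366

Derivation:
L0 (leaves): [13, 22, 34, 95, 59, 36, 37, 42], target index=5
L1: h(13,22)=(13*31+22)%997=425 [pair 0] h(34,95)=(34*31+95)%997=152 [pair 1] h(59,36)=(59*31+36)%997=868 [pair 2] h(37,42)=(37*31+42)%997=192 [pair 3] -> [425, 152, 868, 192]
  Sibling for proof at L0: 59
L2: h(425,152)=(425*31+152)%997=366 [pair 0] h(868,192)=(868*31+192)%997=181 [pair 1] -> [366, 181]
  Sibling for proof at L1: 192
L3: h(366,181)=(366*31+181)%997=560 [pair 0] -> [560]
  Sibling for proof at L2: 366
Root: 560
Proof path (sibling hashes from leaf to root): [59, 192, 366]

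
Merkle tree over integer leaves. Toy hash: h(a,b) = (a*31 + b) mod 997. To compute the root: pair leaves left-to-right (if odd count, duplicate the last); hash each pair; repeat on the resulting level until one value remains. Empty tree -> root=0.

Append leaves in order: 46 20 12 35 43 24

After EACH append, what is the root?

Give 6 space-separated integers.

Answer: 46 449 345 368 605 994

Derivation:
After append 46 (leaves=[46]):
  L0: [46]
  root=46
After append 20 (leaves=[46, 20]):
  L0: [46, 20]
  L1: h(46,20)=(46*31+20)%997=449 -> [449]
  root=449
After append 12 (leaves=[46, 20, 12]):
  L0: [46, 20, 12]
  L1: h(46,20)=(46*31+20)%997=449 h(12,12)=(12*31+12)%997=384 -> [449, 384]
  L2: h(449,384)=(449*31+384)%997=345 -> [345]
  root=345
After append 35 (leaves=[46, 20, 12, 35]):
  L0: [46, 20, 12, 35]
  L1: h(46,20)=(46*31+20)%997=449 h(12,35)=(12*31+35)%997=407 -> [449, 407]
  L2: h(449,407)=(449*31+407)%997=368 -> [368]
  root=368
After append 43 (leaves=[46, 20, 12, 35, 43]):
  L0: [46, 20, 12, 35, 43]
  L1: h(46,20)=(46*31+20)%997=449 h(12,35)=(12*31+35)%997=407 h(43,43)=(43*31+43)%997=379 -> [449, 407, 379]
  L2: h(449,407)=(449*31+407)%997=368 h(379,379)=(379*31+379)%997=164 -> [368, 164]
  L3: h(368,164)=(368*31+164)%997=605 -> [605]
  root=605
After append 24 (leaves=[46, 20, 12, 35, 43, 24]):
  L0: [46, 20, 12, 35, 43, 24]
  L1: h(46,20)=(46*31+20)%997=449 h(12,35)=(12*31+35)%997=407 h(43,24)=(43*31+24)%997=360 -> [449, 407, 360]
  L2: h(449,407)=(449*31+407)%997=368 h(360,360)=(360*31+360)%997=553 -> [368, 553]
  L3: h(368,553)=(368*31+553)%997=994 -> [994]
  root=994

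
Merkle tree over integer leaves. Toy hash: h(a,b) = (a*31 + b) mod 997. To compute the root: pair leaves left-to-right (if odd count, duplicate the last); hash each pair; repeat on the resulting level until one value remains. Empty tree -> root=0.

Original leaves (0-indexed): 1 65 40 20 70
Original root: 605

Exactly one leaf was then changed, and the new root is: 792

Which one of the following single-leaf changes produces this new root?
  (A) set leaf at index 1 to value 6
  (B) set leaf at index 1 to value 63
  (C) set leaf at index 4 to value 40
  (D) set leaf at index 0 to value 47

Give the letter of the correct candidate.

Answer: C

Derivation:
Original leaves: [1, 65, 40, 20, 70]
Target new root: 792
Try each candidate change and compute the resulting root:
Candidate A: set leaf[1] = 6 -> leaves = [1, 6, 40, 20, 70]
  L0: [1, 6, 40, 20, 70]
  L1: h(1,6)=(1*31+6)%997=37 h(40,20)=(40*31+20)%997=263 h(70,70)=(70*31+70)%997=246 -> [37, 263, 246]
  L2: h(37,263)=(37*31+263)%997=413 h(246,246)=(246*31+246)%997=893 -> [413, 893]
  L3: h(413,893)=(413*31+893)%997=735 -> [735]
  root = 735 != target 792
Candidate B: set leaf[1] = 63 -> leaves = [1, 63, 40, 20, 70]
  L0: [1, 63, 40, 20, 70]
  L1: h(1,63)=(1*31+63)%997=94 h(40,20)=(40*31+20)%997=263 h(70,70)=(70*31+70)%997=246 -> [94, 263, 246]
  L2: h(94,263)=(94*31+263)%997=186 h(246,246)=(246*31+246)%997=893 -> [186, 893]
  L3: h(186,893)=(186*31+893)%997=677 -> [677]
  root = 677 != target 792
Candidate C: set leaf[4] = 40 -> leaves = [1, 65, 40, 20, 40]
  L0: [1, 65, 40, 20, 40]
  L1: h(1,65)=(1*31+65)%997=96 h(40,20)=(40*31+20)%997=263 h(40,40)=(40*31+40)%997=283 -> [96, 263, 283]
  L2: h(96,263)=(96*31+263)%997=248 h(283,283)=(283*31+283)%997=83 -> [248, 83]
  L3: h(248,83)=(248*31+83)%997=792 -> [792]
  root = 792 == target 792  ** MATCH **
Candidate D: set leaf[0] = 47 -> leaves = [47, 65, 40, 20, 70]
  L0: [47, 65, 40, 20, 70]
  L1: h(47,65)=(47*31+65)%997=525 h(40,20)=(40*31+20)%997=263 h(70,70)=(70*31+70)%997=246 -> [525, 263, 246]
  L2: h(525,263)=(525*31+263)%997=586 h(246,246)=(246*31+246)%997=893 -> [586, 893]
  L3: h(586,893)=(586*31+893)%997=116 -> [116]
  root = 116 != target 792
Candidate C produces the target root.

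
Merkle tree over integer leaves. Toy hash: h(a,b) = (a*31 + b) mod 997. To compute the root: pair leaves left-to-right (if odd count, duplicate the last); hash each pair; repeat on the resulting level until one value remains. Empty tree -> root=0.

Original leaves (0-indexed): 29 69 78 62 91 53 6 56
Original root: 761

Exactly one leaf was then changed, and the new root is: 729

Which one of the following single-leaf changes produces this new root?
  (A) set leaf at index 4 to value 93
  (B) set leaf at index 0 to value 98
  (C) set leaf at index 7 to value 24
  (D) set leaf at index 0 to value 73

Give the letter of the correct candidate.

Original leaves: [29, 69, 78, 62, 91, 53, 6, 56]
Target new root: 729
Try each candidate change and compute the resulting root:
Candidate A: set leaf[4] = 93 -> leaves = [29, 69, 78, 62, 93, 53, 6, 56]
  L0: [29, 69, 78, 62, 93, 53, 6, 56]
  L1: h(29,69)=(29*31+69)%997=968 h(78,62)=(78*31+62)%997=486 h(93,53)=(93*31+53)%997=942 h(6,56)=(6*31+56)%997=242 -> [968, 486, 942, 242]
  L2: h(968,486)=(968*31+486)%997=584 h(942,242)=(942*31+242)%997=531 -> [584, 531]
  L3: h(584,531)=(584*31+531)%997=689 -> [689]
  root = 689 != target 729
Candidate B: set leaf[0] = 98 -> leaves = [98, 69, 78, 62, 91, 53, 6, 56]
  L0: [98, 69, 78, 62, 91, 53, 6, 56]
  L1: h(98,69)=(98*31+69)%997=116 h(78,62)=(78*31+62)%997=486 h(91,53)=(91*31+53)%997=880 h(6,56)=(6*31+56)%997=242 -> [116, 486, 880, 242]
  L2: h(116,486)=(116*31+486)%997=94 h(880,242)=(880*31+242)%997=603 -> [94, 603]
  L3: h(94,603)=(94*31+603)%997=526 -> [526]
  root = 526 != target 729
Candidate C: set leaf[7] = 24 -> leaves = [29, 69, 78, 62, 91, 53, 6, 24]
  L0: [29, 69, 78, 62, 91, 53, 6, 24]
  L1: h(29,69)=(29*31+69)%997=968 h(78,62)=(78*31+62)%997=486 h(91,53)=(91*31+53)%997=880 h(6,24)=(6*31+24)%997=210 -> [968, 486, 880, 210]
  L2: h(968,486)=(968*31+486)%997=584 h(880,210)=(880*31+210)%997=571 -> [584, 571]
  L3: h(584,571)=(584*31+571)%997=729 -> [729]
  root = 729 == target 729  ** MATCH **
Candidate D: set leaf[0] = 73 -> leaves = [73, 69, 78, 62, 91, 53, 6, 56]
  L0: [73, 69, 78, 62, 91, 53, 6, 56]
  L1: h(73,69)=(73*31+69)%997=338 h(78,62)=(78*31+62)%997=486 h(91,53)=(91*31+53)%997=880 h(6,56)=(6*31+56)%997=242 -> [338, 486, 880, 242]
  L2: h(338,486)=(338*31+486)%997=994 h(880,242)=(880*31+242)%997=603 -> [994, 603]
  L3: h(994,603)=(994*31+603)%997=510 -> [510]
  root = 510 != target 729
Candidate C produces the target root.

Answer: C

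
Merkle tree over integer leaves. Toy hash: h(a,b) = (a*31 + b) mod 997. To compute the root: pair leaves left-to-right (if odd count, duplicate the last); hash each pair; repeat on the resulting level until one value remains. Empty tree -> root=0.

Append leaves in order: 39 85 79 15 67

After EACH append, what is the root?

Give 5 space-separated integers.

After append 39 (leaves=[39]):
  L0: [39]
  root=39
After append 85 (leaves=[39, 85]):
  L0: [39, 85]
  L1: h(39,85)=(39*31+85)%997=297 -> [297]
  root=297
After append 79 (leaves=[39, 85, 79]):
  L0: [39, 85, 79]
  L1: h(39,85)=(39*31+85)%997=297 h(79,79)=(79*31+79)%997=534 -> [297, 534]
  L2: h(297,534)=(297*31+534)%997=768 -> [768]
  root=768
After append 15 (leaves=[39, 85, 79, 15]):
  L0: [39, 85, 79, 15]
  L1: h(39,85)=(39*31+85)%997=297 h(79,15)=(79*31+15)%997=470 -> [297, 470]
  L2: h(297,470)=(297*31+470)%997=704 -> [704]
  root=704
After append 67 (leaves=[39, 85, 79, 15, 67]):
  L0: [39, 85, 79, 15, 67]
  L1: h(39,85)=(39*31+85)%997=297 h(79,15)=(79*31+15)%997=470 h(67,67)=(67*31+67)%997=150 -> [297, 470, 150]
  L2: h(297,470)=(297*31+470)%997=704 h(150,150)=(150*31+150)%997=812 -> [704, 812]
  L3: h(704,812)=(704*31+812)%997=702 -> [702]
  root=702

Answer: 39 297 768 704 702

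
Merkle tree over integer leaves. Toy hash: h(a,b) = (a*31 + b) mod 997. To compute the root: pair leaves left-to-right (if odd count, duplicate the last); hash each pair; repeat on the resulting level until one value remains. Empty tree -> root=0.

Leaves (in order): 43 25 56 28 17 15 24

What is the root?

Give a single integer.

L0: [43, 25, 56, 28, 17, 15, 24]
L1: h(43,25)=(43*31+25)%997=361 h(56,28)=(56*31+28)%997=767 h(17,15)=(17*31+15)%997=542 h(24,24)=(24*31+24)%997=768 -> [361, 767, 542, 768]
L2: h(361,767)=(361*31+767)%997=991 h(542,768)=(542*31+768)%997=621 -> [991, 621]
L3: h(991,621)=(991*31+621)%997=435 -> [435]

Answer: 435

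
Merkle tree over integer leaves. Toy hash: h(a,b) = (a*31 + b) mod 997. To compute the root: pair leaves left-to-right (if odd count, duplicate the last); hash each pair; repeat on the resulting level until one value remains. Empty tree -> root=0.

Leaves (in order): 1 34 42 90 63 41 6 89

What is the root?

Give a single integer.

L0: [1, 34, 42, 90, 63, 41, 6, 89]
L1: h(1,34)=(1*31+34)%997=65 h(42,90)=(42*31+90)%997=395 h(63,41)=(63*31+41)%997=0 h(6,89)=(6*31+89)%997=275 -> [65, 395, 0, 275]
L2: h(65,395)=(65*31+395)%997=416 h(0,275)=(0*31+275)%997=275 -> [416, 275]
L3: h(416,275)=(416*31+275)%997=210 -> [210]

Answer: 210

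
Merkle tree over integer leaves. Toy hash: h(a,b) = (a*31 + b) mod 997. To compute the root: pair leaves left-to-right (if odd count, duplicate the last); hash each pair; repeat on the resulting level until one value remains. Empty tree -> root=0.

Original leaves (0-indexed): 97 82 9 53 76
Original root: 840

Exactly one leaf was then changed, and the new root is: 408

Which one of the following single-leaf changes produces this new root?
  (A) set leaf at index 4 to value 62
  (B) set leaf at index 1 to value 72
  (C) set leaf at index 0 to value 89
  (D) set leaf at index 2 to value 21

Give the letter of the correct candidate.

Answer: D

Derivation:
Original leaves: [97, 82, 9, 53, 76]
Target new root: 408
Try each candidate change and compute the resulting root:
Candidate A: set leaf[4] = 62 -> leaves = [97, 82, 9, 53, 62]
  L0: [97, 82, 9, 53, 62]
  L1: h(97,82)=(97*31+82)%997=98 h(9,53)=(9*31+53)%997=332 h(62,62)=(62*31+62)%997=987 -> [98, 332, 987]
  L2: h(98,332)=(98*31+332)%997=379 h(987,987)=(987*31+987)%997=677 -> [379, 677]
  L3: h(379,677)=(379*31+677)%997=462 -> [462]
  root = 462 != target 408
Candidate B: set leaf[1] = 72 -> leaves = [97, 72, 9, 53, 76]
  L0: [97, 72, 9, 53, 76]
  L1: h(97,72)=(97*31+72)%997=88 h(9,53)=(9*31+53)%997=332 h(76,76)=(76*31+76)%997=438 -> [88, 332, 438]
  L2: h(88,332)=(88*31+332)%997=69 h(438,438)=(438*31+438)%997=58 -> [69, 58]
  L3: h(69,58)=(69*31+58)%997=203 -> [203]
  root = 203 != target 408
Candidate C: set leaf[0] = 89 -> leaves = [89, 82, 9, 53, 76]
  L0: [89, 82, 9, 53, 76]
  L1: h(89,82)=(89*31+82)%997=847 h(9,53)=(9*31+53)%997=332 h(76,76)=(76*31+76)%997=438 -> [847, 332, 438]
  L2: h(847,332)=(847*31+332)%997=667 h(438,438)=(438*31+438)%997=58 -> [667, 58]
  L3: h(667,58)=(667*31+58)%997=795 -> [795]
  root = 795 != target 408
Candidate D: set leaf[2] = 21 -> leaves = [97, 82, 21, 53, 76]
  L0: [97, 82, 21, 53, 76]
  L1: h(97,82)=(97*31+82)%997=98 h(21,53)=(21*31+53)%997=704 h(76,76)=(76*31+76)%997=438 -> [98, 704, 438]
  L2: h(98,704)=(98*31+704)%997=751 h(438,438)=(438*31+438)%997=58 -> [751, 58]
  L3: h(751,58)=(751*31+58)%997=408 -> [408]
  root = 408 == target 408  ** MATCH **
Candidate D produces the target root.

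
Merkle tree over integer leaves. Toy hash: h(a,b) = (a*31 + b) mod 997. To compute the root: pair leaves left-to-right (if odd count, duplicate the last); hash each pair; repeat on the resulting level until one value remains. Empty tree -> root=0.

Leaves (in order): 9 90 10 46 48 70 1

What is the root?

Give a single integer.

L0: [9, 90, 10, 46, 48, 70, 1]
L1: h(9,90)=(9*31+90)%997=369 h(10,46)=(10*31+46)%997=356 h(48,70)=(48*31+70)%997=561 h(1,1)=(1*31+1)%997=32 -> [369, 356, 561, 32]
L2: h(369,356)=(369*31+356)%997=828 h(561,32)=(561*31+32)%997=474 -> [828, 474]
L3: h(828,474)=(828*31+474)%997=220 -> [220]

Answer: 220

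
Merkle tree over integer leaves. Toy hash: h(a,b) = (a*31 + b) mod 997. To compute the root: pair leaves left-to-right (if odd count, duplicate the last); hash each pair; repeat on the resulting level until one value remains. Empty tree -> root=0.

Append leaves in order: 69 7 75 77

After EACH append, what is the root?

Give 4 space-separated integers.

After append 69 (leaves=[69]):
  L0: [69]
  root=69
After append 7 (leaves=[69, 7]):
  L0: [69, 7]
  L1: h(69,7)=(69*31+7)%997=152 -> [152]
  root=152
After append 75 (leaves=[69, 7, 75]):
  L0: [69, 7, 75]
  L1: h(69,7)=(69*31+7)%997=152 h(75,75)=(75*31+75)%997=406 -> [152, 406]
  L2: h(152,406)=(152*31+406)%997=133 -> [133]
  root=133
After append 77 (leaves=[69, 7, 75, 77]):
  L0: [69, 7, 75, 77]
  L1: h(69,7)=(69*31+7)%997=152 h(75,77)=(75*31+77)%997=408 -> [152, 408]
  L2: h(152,408)=(152*31+408)%997=135 -> [135]
  root=135

Answer: 69 152 133 135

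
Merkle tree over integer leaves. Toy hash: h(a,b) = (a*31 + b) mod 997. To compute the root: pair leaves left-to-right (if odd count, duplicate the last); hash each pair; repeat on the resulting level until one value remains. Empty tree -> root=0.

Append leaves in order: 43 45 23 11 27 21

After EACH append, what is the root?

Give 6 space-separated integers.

Answer: 43 381 583 571 484 292

Derivation:
After append 43 (leaves=[43]):
  L0: [43]
  root=43
After append 45 (leaves=[43, 45]):
  L0: [43, 45]
  L1: h(43,45)=(43*31+45)%997=381 -> [381]
  root=381
After append 23 (leaves=[43, 45, 23]):
  L0: [43, 45, 23]
  L1: h(43,45)=(43*31+45)%997=381 h(23,23)=(23*31+23)%997=736 -> [381, 736]
  L2: h(381,736)=(381*31+736)%997=583 -> [583]
  root=583
After append 11 (leaves=[43, 45, 23, 11]):
  L0: [43, 45, 23, 11]
  L1: h(43,45)=(43*31+45)%997=381 h(23,11)=(23*31+11)%997=724 -> [381, 724]
  L2: h(381,724)=(381*31+724)%997=571 -> [571]
  root=571
After append 27 (leaves=[43, 45, 23, 11, 27]):
  L0: [43, 45, 23, 11, 27]
  L1: h(43,45)=(43*31+45)%997=381 h(23,11)=(23*31+11)%997=724 h(27,27)=(27*31+27)%997=864 -> [381, 724, 864]
  L2: h(381,724)=(381*31+724)%997=571 h(864,864)=(864*31+864)%997=729 -> [571, 729]
  L3: h(571,729)=(571*31+729)%997=484 -> [484]
  root=484
After append 21 (leaves=[43, 45, 23, 11, 27, 21]):
  L0: [43, 45, 23, 11, 27, 21]
  L1: h(43,45)=(43*31+45)%997=381 h(23,11)=(23*31+11)%997=724 h(27,21)=(27*31+21)%997=858 -> [381, 724, 858]
  L2: h(381,724)=(381*31+724)%997=571 h(858,858)=(858*31+858)%997=537 -> [571, 537]
  L3: h(571,537)=(571*31+537)%997=292 -> [292]
  root=292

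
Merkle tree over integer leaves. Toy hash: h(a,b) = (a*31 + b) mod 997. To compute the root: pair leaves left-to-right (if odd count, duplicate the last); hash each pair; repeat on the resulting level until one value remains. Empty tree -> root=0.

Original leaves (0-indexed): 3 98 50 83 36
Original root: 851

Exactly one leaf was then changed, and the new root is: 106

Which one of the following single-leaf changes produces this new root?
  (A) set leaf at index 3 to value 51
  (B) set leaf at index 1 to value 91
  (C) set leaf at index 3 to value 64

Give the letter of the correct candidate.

Answer: B

Derivation:
Original leaves: [3, 98, 50, 83, 36]
Target new root: 106
Try each candidate change and compute the resulting root:
Candidate A: set leaf[3] = 51 -> leaves = [3, 98, 50, 51, 36]
  L0: [3, 98, 50, 51, 36]
  L1: h(3,98)=(3*31+98)%997=191 h(50,51)=(50*31+51)%997=604 h(36,36)=(36*31+36)%997=155 -> [191, 604, 155]
  L2: h(191,604)=(191*31+604)%997=543 h(155,155)=(155*31+155)%997=972 -> [543, 972]
  L3: h(543,972)=(543*31+972)%997=856 -> [856]
  root = 856 != target 106
Candidate B: set leaf[1] = 91 -> leaves = [3, 91, 50, 83, 36]
  L0: [3, 91, 50, 83, 36]
  L1: h(3,91)=(3*31+91)%997=184 h(50,83)=(50*31+83)%997=636 h(36,36)=(36*31+36)%997=155 -> [184, 636, 155]
  L2: h(184,636)=(184*31+636)%997=358 h(155,155)=(155*31+155)%997=972 -> [358, 972]
  L3: h(358,972)=(358*31+972)%997=106 -> [106]
  root = 106 == target 106  ** MATCH **
Candidate C: set leaf[3] = 64 -> leaves = [3, 98, 50, 64, 36]
  L0: [3, 98, 50, 64, 36]
  L1: h(3,98)=(3*31+98)%997=191 h(50,64)=(50*31+64)%997=617 h(36,36)=(36*31+36)%997=155 -> [191, 617, 155]
  L2: h(191,617)=(191*31+617)%997=556 h(155,155)=(155*31+155)%997=972 -> [556, 972]
  L3: h(556,972)=(556*31+972)%997=262 -> [262]
  root = 262 != target 106
Candidate B produces the target root.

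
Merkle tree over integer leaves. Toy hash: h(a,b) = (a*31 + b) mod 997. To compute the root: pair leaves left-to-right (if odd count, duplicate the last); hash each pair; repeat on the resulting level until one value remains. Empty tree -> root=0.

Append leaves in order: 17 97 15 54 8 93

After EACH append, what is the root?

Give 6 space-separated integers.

After append 17 (leaves=[17]):
  L0: [17]
  root=17
After append 97 (leaves=[17, 97]):
  L0: [17, 97]
  L1: h(17,97)=(17*31+97)%997=624 -> [624]
  root=624
After append 15 (leaves=[17, 97, 15]):
  L0: [17, 97, 15]
  L1: h(17,97)=(17*31+97)%997=624 h(15,15)=(15*31+15)%997=480 -> [624, 480]
  L2: h(624,480)=(624*31+480)%997=881 -> [881]
  root=881
After append 54 (leaves=[17, 97, 15, 54]):
  L0: [17, 97, 15, 54]
  L1: h(17,97)=(17*31+97)%997=624 h(15,54)=(15*31+54)%997=519 -> [624, 519]
  L2: h(624,519)=(624*31+519)%997=920 -> [920]
  root=920
After append 8 (leaves=[17, 97, 15, 54, 8]):
  L0: [17, 97, 15, 54, 8]
  L1: h(17,97)=(17*31+97)%997=624 h(15,54)=(15*31+54)%997=519 h(8,8)=(8*31+8)%997=256 -> [624, 519, 256]
  L2: h(624,519)=(624*31+519)%997=920 h(256,256)=(256*31+256)%997=216 -> [920, 216]
  L3: h(920,216)=(920*31+216)%997=820 -> [820]
  root=820
After append 93 (leaves=[17, 97, 15, 54, 8, 93]):
  L0: [17, 97, 15, 54, 8, 93]
  L1: h(17,97)=(17*31+97)%997=624 h(15,54)=(15*31+54)%997=519 h(8,93)=(8*31+93)%997=341 -> [624, 519, 341]
  L2: h(624,519)=(624*31+519)%997=920 h(341,341)=(341*31+341)%997=942 -> [920, 942]
  L3: h(920,942)=(920*31+942)%997=549 -> [549]
  root=549

Answer: 17 624 881 920 820 549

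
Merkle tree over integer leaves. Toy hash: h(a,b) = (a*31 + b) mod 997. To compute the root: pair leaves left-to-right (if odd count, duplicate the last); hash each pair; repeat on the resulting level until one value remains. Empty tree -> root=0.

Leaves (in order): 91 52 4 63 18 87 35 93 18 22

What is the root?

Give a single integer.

L0: [91, 52, 4, 63, 18, 87, 35, 93, 18, 22]
L1: h(91,52)=(91*31+52)%997=879 h(4,63)=(4*31+63)%997=187 h(18,87)=(18*31+87)%997=645 h(35,93)=(35*31+93)%997=181 h(18,22)=(18*31+22)%997=580 -> [879, 187, 645, 181, 580]
L2: h(879,187)=(879*31+187)%997=517 h(645,181)=(645*31+181)%997=236 h(580,580)=(580*31+580)%997=614 -> [517, 236, 614]
L3: h(517,236)=(517*31+236)%997=311 h(614,614)=(614*31+614)%997=705 -> [311, 705]
L4: h(311,705)=(311*31+705)%997=376 -> [376]

Answer: 376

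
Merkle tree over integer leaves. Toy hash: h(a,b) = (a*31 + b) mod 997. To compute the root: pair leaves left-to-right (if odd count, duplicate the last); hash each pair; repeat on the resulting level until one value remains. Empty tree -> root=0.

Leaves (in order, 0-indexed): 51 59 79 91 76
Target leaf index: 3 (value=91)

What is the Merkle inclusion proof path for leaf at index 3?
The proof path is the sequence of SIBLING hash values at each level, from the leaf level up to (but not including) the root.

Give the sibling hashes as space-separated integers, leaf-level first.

L0 (leaves): [51, 59, 79, 91, 76], target index=3
L1: h(51,59)=(51*31+59)%997=643 [pair 0] h(79,91)=(79*31+91)%997=546 [pair 1] h(76,76)=(76*31+76)%997=438 [pair 2] -> [643, 546, 438]
  Sibling for proof at L0: 79
L2: h(643,546)=(643*31+546)%997=539 [pair 0] h(438,438)=(438*31+438)%997=58 [pair 1] -> [539, 58]
  Sibling for proof at L1: 643
L3: h(539,58)=(539*31+58)%997=815 [pair 0] -> [815]
  Sibling for proof at L2: 58
Root: 815
Proof path (sibling hashes from leaf to root): [79, 643, 58]

Answer: 79 643 58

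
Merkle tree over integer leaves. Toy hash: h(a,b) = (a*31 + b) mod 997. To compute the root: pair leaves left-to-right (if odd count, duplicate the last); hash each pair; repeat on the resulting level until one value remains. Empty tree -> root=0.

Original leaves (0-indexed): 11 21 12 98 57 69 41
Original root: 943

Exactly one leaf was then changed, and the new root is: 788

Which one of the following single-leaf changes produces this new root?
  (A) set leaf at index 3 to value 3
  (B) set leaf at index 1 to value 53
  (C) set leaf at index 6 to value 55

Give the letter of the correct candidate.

Answer: B

Derivation:
Original leaves: [11, 21, 12, 98, 57, 69, 41]
Target new root: 788
Try each candidate change and compute the resulting root:
Candidate A: set leaf[3] = 3 -> leaves = [11, 21, 12, 3, 57, 69, 41]
  L0: [11, 21, 12, 3, 57, 69, 41]
  L1: h(11,21)=(11*31+21)%997=362 h(12,3)=(12*31+3)%997=375 h(57,69)=(57*31+69)%997=839 h(41,41)=(41*31+41)%997=315 -> [362, 375, 839, 315]
  L2: h(362,375)=(362*31+375)%997=630 h(839,315)=(839*31+315)%997=402 -> [630, 402]
  L3: h(630,402)=(630*31+402)%997=989 -> [989]
  root = 989 != target 788
Candidate B: set leaf[1] = 53 -> leaves = [11, 53, 12, 98, 57, 69, 41]
  L0: [11, 53, 12, 98, 57, 69, 41]
  L1: h(11,53)=(11*31+53)%997=394 h(12,98)=(12*31+98)%997=470 h(57,69)=(57*31+69)%997=839 h(41,41)=(41*31+41)%997=315 -> [394, 470, 839, 315]
  L2: h(394,470)=(394*31+470)%997=720 h(839,315)=(839*31+315)%997=402 -> [720, 402]
  L3: h(720,402)=(720*31+402)%997=788 -> [788]
  root = 788 == target 788  ** MATCH **
Candidate C: set leaf[6] = 55 -> leaves = [11, 21, 12, 98, 57, 69, 55]
  L0: [11, 21, 12, 98, 57, 69, 55]
  L1: h(11,21)=(11*31+21)%997=362 h(12,98)=(12*31+98)%997=470 h(57,69)=(57*31+69)%997=839 h(55,55)=(55*31+55)%997=763 -> [362, 470, 839, 763]
  L2: h(362,470)=(362*31+470)%997=725 h(839,763)=(839*31+763)%997=850 -> [725, 850]
  L3: h(725,850)=(725*31+850)%997=394 -> [394]
  root = 394 != target 788
Candidate B produces the target root.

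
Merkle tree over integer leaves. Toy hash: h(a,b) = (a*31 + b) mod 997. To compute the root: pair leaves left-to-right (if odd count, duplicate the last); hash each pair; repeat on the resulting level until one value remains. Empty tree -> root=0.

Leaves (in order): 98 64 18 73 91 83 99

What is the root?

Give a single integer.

L0: [98, 64, 18, 73, 91, 83, 99]
L1: h(98,64)=(98*31+64)%997=111 h(18,73)=(18*31+73)%997=631 h(91,83)=(91*31+83)%997=910 h(99,99)=(99*31+99)%997=177 -> [111, 631, 910, 177]
L2: h(111,631)=(111*31+631)%997=84 h(910,177)=(910*31+177)%997=471 -> [84, 471]
L3: h(84,471)=(84*31+471)%997=84 -> [84]

Answer: 84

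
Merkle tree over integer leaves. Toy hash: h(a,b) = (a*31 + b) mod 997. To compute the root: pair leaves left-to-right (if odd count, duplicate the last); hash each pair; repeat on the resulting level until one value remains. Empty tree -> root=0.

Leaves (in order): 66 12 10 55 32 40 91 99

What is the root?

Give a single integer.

Answer: 55

Derivation:
L0: [66, 12, 10, 55, 32, 40, 91, 99]
L1: h(66,12)=(66*31+12)%997=64 h(10,55)=(10*31+55)%997=365 h(32,40)=(32*31+40)%997=35 h(91,99)=(91*31+99)%997=926 -> [64, 365, 35, 926]
L2: h(64,365)=(64*31+365)%997=355 h(35,926)=(35*31+926)%997=17 -> [355, 17]
L3: h(355,17)=(355*31+17)%997=55 -> [55]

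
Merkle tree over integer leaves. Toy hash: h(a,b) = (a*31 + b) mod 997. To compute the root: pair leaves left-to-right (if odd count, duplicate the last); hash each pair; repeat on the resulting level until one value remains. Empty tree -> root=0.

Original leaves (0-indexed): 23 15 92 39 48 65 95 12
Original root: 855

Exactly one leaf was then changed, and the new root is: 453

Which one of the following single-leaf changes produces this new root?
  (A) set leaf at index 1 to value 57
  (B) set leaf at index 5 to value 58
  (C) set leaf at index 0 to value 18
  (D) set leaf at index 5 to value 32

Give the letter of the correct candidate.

Answer: C

Derivation:
Original leaves: [23, 15, 92, 39, 48, 65, 95, 12]
Target new root: 453
Try each candidate change and compute the resulting root:
Candidate A: set leaf[1] = 57 -> leaves = [23, 57, 92, 39, 48, 65, 95, 12]
  L0: [23, 57, 92, 39, 48, 65, 95, 12]
  L1: h(23,57)=(23*31+57)%997=770 h(92,39)=(92*31+39)%997=897 h(48,65)=(48*31+65)%997=556 h(95,12)=(95*31+12)%997=963 -> [770, 897, 556, 963]
  L2: h(770,897)=(770*31+897)%997=839 h(556,963)=(556*31+963)%997=253 -> [839, 253]
  L3: h(839,253)=(839*31+253)%997=340 -> [340]
  root = 340 != target 453
Candidate B: set leaf[5] = 58 -> leaves = [23, 15, 92, 39, 48, 58, 95, 12]
  L0: [23, 15, 92, 39, 48, 58, 95, 12]
  L1: h(23,15)=(23*31+15)%997=728 h(92,39)=(92*31+39)%997=897 h(48,58)=(48*31+58)%997=549 h(95,12)=(95*31+12)%997=963 -> [728, 897, 549, 963]
  L2: h(728,897)=(728*31+897)%997=534 h(549,963)=(549*31+963)%997=36 -> [534, 36]
  L3: h(534,36)=(534*31+36)%997=638 -> [638]
  root = 638 != target 453
Candidate C: set leaf[0] = 18 -> leaves = [18, 15, 92, 39, 48, 65, 95, 12]
  L0: [18, 15, 92, 39, 48, 65, 95, 12]
  L1: h(18,15)=(18*31+15)%997=573 h(92,39)=(92*31+39)%997=897 h(48,65)=(48*31+65)%997=556 h(95,12)=(95*31+12)%997=963 -> [573, 897, 556, 963]
  L2: h(573,897)=(573*31+897)%997=714 h(556,963)=(556*31+963)%997=253 -> [714, 253]
  L3: h(714,253)=(714*31+253)%997=453 -> [453]
  root = 453 == target 453  ** MATCH **
Candidate D: set leaf[5] = 32 -> leaves = [23, 15, 92, 39, 48, 32, 95, 12]
  L0: [23, 15, 92, 39, 48, 32, 95, 12]
  L1: h(23,15)=(23*31+15)%997=728 h(92,39)=(92*31+39)%997=897 h(48,32)=(48*31+32)%997=523 h(95,12)=(95*31+12)%997=963 -> [728, 897, 523, 963]
  L2: h(728,897)=(728*31+897)%997=534 h(523,963)=(523*31+963)%997=227 -> [534, 227]
  L3: h(534,227)=(534*31+227)%997=829 -> [829]
  root = 829 != target 453
Candidate C produces the target root.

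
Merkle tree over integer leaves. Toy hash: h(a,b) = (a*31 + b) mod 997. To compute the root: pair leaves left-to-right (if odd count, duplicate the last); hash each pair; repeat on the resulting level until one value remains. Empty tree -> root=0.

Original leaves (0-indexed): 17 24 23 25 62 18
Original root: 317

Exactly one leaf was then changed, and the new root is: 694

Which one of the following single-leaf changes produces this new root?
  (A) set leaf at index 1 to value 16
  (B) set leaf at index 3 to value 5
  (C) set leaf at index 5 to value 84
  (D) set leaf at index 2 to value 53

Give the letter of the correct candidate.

Original leaves: [17, 24, 23, 25, 62, 18]
Target new root: 694
Try each candidate change and compute the resulting root:
Candidate A: set leaf[1] = 16 -> leaves = [17, 16, 23, 25, 62, 18]
  L0: [17, 16, 23, 25, 62, 18]
  L1: h(17,16)=(17*31+16)%997=543 h(23,25)=(23*31+25)%997=738 h(62,18)=(62*31+18)%997=943 -> [543, 738, 943]
  L2: h(543,738)=(543*31+738)%997=622 h(943,943)=(943*31+943)%997=266 -> [622, 266]
  L3: h(622,266)=(622*31+266)%997=605 -> [605]
  root = 605 != target 694
Candidate B: set leaf[3] = 5 -> leaves = [17, 24, 23, 5, 62, 18]
  L0: [17, 24, 23, 5, 62, 18]
  L1: h(17,24)=(17*31+24)%997=551 h(23,5)=(23*31+5)%997=718 h(62,18)=(62*31+18)%997=943 -> [551, 718, 943]
  L2: h(551,718)=(551*31+718)%997=850 h(943,943)=(943*31+943)%997=266 -> [850, 266]
  L3: h(850,266)=(850*31+266)%997=694 -> [694]
  root = 694 == target 694  ** MATCH **
Candidate C: set leaf[5] = 84 -> leaves = [17, 24, 23, 25, 62, 84]
  L0: [17, 24, 23, 25, 62, 84]
  L1: h(17,24)=(17*31+24)%997=551 h(23,25)=(23*31+25)%997=738 h(62,84)=(62*31+84)%997=12 -> [551, 738, 12]
  L2: h(551,738)=(551*31+738)%997=870 h(12,12)=(12*31+12)%997=384 -> [870, 384]
  L3: h(870,384)=(870*31+384)%997=435 -> [435]
  root = 435 != target 694
Candidate D: set leaf[2] = 53 -> leaves = [17, 24, 53, 25, 62, 18]
  L0: [17, 24, 53, 25, 62, 18]
  L1: h(17,24)=(17*31+24)%997=551 h(53,25)=(53*31+25)%997=671 h(62,18)=(62*31+18)%997=943 -> [551, 671, 943]
  L2: h(551,671)=(551*31+671)%997=803 h(943,943)=(943*31+943)%997=266 -> [803, 266]
  L3: h(803,266)=(803*31+266)%997=234 -> [234]
  root = 234 != target 694
Candidate B produces the target root.

Answer: B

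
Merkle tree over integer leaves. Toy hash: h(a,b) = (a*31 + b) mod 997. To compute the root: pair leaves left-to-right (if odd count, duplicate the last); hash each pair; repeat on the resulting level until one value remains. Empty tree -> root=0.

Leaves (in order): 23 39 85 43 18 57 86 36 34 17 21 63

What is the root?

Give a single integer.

Answer: 895

Derivation:
L0: [23, 39, 85, 43, 18, 57, 86, 36, 34, 17, 21, 63]
L1: h(23,39)=(23*31+39)%997=752 h(85,43)=(85*31+43)%997=684 h(18,57)=(18*31+57)%997=615 h(86,36)=(86*31+36)%997=708 h(34,17)=(34*31+17)%997=74 h(21,63)=(21*31+63)%997=714 -> [752, 684, 615, 708, 74, 714]
L2: h(752,684)=(752*31+684)%997=68 h(615,708)=(615*31+708)%997=830 h(74,714)=(74*31+714)%997=17 -> [68, 830, 17]
L3: h(68,830)=(68*31+830)%997=944 h(17,17)=(17*31+17)%997=544 -> [944, 544]
L4: h(944,544)=(944*31+544)%997=895 -> [895]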